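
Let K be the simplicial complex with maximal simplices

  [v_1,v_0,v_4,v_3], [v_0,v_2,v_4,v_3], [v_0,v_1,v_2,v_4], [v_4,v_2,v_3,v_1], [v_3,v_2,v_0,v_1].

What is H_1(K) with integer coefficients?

K has 5 vertices, 10 edges, 10 triangles, 5 3-simplices.
rank ∂_1 = 4, rank ∂_2 = 6 ⇒ b_1 = 10 − 4 − 6 = 0; all invariant factors of ∂_2 are 1 so no torsion. So H_1 = 0.

H_1 = 0.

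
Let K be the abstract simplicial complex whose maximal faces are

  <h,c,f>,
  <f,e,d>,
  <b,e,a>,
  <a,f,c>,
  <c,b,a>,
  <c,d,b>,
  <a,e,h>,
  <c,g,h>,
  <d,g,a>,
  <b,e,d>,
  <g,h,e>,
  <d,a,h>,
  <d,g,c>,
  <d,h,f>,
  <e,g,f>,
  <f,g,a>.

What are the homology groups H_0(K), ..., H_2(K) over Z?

H_0 = Z,  H_1 = Z^2,  H_2 = Z.

We work with the vertex ordering a < b < c < d < e < f < g < h. The simplices of K, each written with vertices in increasing order, are:

  0-simplices (8): a, b, c, d, e, f, g, h
  1-simplices (24): ab, ac, ad, ae, af, ag, ah, bc, bd, be, cd, cf, cg, ch, de, df, dg, dh, ef, eg, eh, fg, fh, gh
  2-simplices (16): abc, abe, acf, adg, adh, aeh, afg, bcd, bde, cdg, cfh, cgh, def, dfh, efg, egh

so the chain groups are C_0 ≅ Z^8, C_1 ≅ Z^24, C_2 ≅ Z^16.

The boundary map ∂_1: C_1 → C_0 maps an edge to its endpoints' difference, ∂[p,q] = q − p.
As a 8×24 matrix over Z this has rank 7, with invariant factors (1,1,1,1,1,1,1).

∂_2: C_2 → C_1 sends each 2-simplex [p,q,r] to [q,r] − [p,r] + [p,q]. For instance
  ∂afg = fg − ag + af,
  ∂dfh = fh − dh + df.
As a 24×16 matrix over Z this has rank 15, with invariant factors (1,1,1,1,1,1,1,1,1,1,1,1,1,1,1).

Now H_k = ker ∂_k / im ∂_{k+1}, so:

  H_0: rank C_0 − rank ∂_1 = 8 − 7 = 1, and the invariant factors of ∂_1 are all 1, so H_0 = Z.
  H_1: rank ker ∂_1 − rank ∂_2 = (24 − 7) − 15 = 2, and the invariant factors of ∂_2 are all 1, so H_1 = Z^2.
  H_2: rank ker ∂_2 − rank ∂_3 = (16 − 15) − 0 = 1, and there is no ∂_3, so H_2 = Z.

As a check, the Euler characteristic is 8 − 24 + 16 = 0, which agrees with 1 − 2 + 1 = 0.
(K is a triangulation of the torus T^2.)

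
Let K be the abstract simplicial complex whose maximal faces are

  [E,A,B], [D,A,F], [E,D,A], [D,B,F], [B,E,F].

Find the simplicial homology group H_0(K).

H_0 ≅ Z.

Take the total order A < B < D < E < F on the vertex set. Then K (dimension 2) consists of the simplices:

  0-simplices (5): A, B, D, E, F
  1-simplices (10): AB, AD, AE, AF, BD, BE, BF, DE, DF, EF
  2-simplices (5): ABE, ADE, ADF, BDF, BEF

so the chain groups are C_0 ≅ Z^5, C_1 ≅ Z^10, C_2 ≅ Z^5.

Boundary ∂_1: C_1 → C_0 sends each edge [p,q] (with p < q) to q − p.
As a 5×10 matrix over Z this has rank 4, with invariant factors (1,1,1,1).

The boundary map ∂_2: C_2 → C_1 maps a triangle to the signed sum of its edges. For instance
  ∂ABE = BE − AE + AB,
  ∂BDF = DF − BF + BD.
The resulting 10×5 matrix has rank 5, and its Smith normal form has invariant factors (1,1,1,1,1).

Reading off H_k = ker ∂_k / im ∂_{k+1}:

  H_0: rank C_0 − rank ∂_1 = 5 − 4 = 1, and the invariant factors of ∂_1 are all 1, so H_0 = Z.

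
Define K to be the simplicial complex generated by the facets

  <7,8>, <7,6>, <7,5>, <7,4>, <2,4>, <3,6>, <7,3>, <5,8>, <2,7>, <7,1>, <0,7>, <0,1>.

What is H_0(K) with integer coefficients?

H_0 ≅ Z.

K has 9 vertices, 12 edges.
rank ∂_0 = 0, rank ∂_1 = 8 ⇒ b_0 = 9 − 0 − 8 = 1; all invariant factors of ∂_1 are 1 so no torsion. So H_0 ≅ Z.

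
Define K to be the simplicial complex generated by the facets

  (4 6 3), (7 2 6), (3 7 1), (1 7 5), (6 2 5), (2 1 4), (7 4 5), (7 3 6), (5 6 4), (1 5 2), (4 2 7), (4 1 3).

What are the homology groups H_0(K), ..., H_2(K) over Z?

Fix the vertex order 1 < 2 < 3 < 4 < 5 < 6 < 7 and write every simplex with vertices in increasing order. Then dim K = 2 and the simplices of K are:

  0-simplices (7): [1], [2], [3], [4], [5], [6], [7]
  1-simplices (18): [1,2], [1,3], [1,4], [1,5], [1,7], [2,4], [2,5], [2,6], [2,7], [3,4], [3,6], [3,7], [4,5], [4,6], [4,7], [5,6], [5,7], [6,7]
  2-simplices (12): [1,2,4], [1,2,5], [1,3,4], [1,3,7], [1,5,7], [2,4,7], [2,5,6], [2,6,7], [3,4,6], [3,6,7], [4,5,6], [4,5,7]

Hence C_0 ≅ Z^7, C_1 ≅ Z^18, C_2 ≅ Z^12.

∂_1: C_1 → C_0 maps an edge to its endpoints' difference, ∂[p,q] = q − p.
The 7×18 boundary matrix has rank 6 and Smith normal form diag(1,1,1,1,1,1).

∂_2: C_2 → C_1 maps a triangle to the signed sum of its edges. For instance
  ∂[1,2,4] = [2,4] − [1,4] + [1,2],
  ∂[3,4,6] = [4,6] − [3,6] + [3,4].
The 18×12 boundary matrix has rank 12 and Smith normal form diag(1,1,1,1,1,1,1,1,1,1,1,2).

Computing H_k = (kernel of ∂_k) / (image of ∂_{k+1}):

  H_0: rank C_0 − rank ∂_1 = 7 − 6 = 1, and the invariant factors of ∂_1 are all 1, so H_0 ≅ Z.
  H_1: rank ker ∂_1 − rank ∂_2 = (18 − 6) − 12 = 0, and ∂_2 has invariant factor 2 > 1, so H_1 ≅ Z/2.
  H_2: rank ker ∂_2 − rank ∂_3 = (12 − 12) − 0 = 0, and there is no ∂_3, so H_2 ≅ 0.

As a check, the Euler characteristic is 7 − 18 + 12 = 1, which agrees with 1 − 0 + 0 = 1.

H_0 ≅ Z,  H_1 ≅ Z/2,  H_2 = 0.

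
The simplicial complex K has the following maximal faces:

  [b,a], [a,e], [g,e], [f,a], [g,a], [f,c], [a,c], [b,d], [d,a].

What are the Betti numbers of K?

Take the total order a < b < c < d < e < f < g on the vertex set. Then K (dimension 1) consists of the simplices:

  0-simplices (7): a, b, c, d, e, f, g
  1-simplices (9): ab, ac, ad, ae, af, ag, bd, cf, eg

Hence C_0 ≅ Z^7, C_1 ≅ Z^9.

∂_1: C_1 → C_0 maps an edge to its endpoints' difference, ∂[p,q] = q − p. For instance
  ∂ad = d − a.
The 7×9 boundary matrix has rank 6 and Smith normal form diag(1,1,1,1,1,1).

Computing H_k = (kernel of ∂_k) / (image of ∂_{k+1}):

  H_0: rank C_0 − rank ∂_1 = 7 − 6 = 1, and the invariant factors of ∂_1 are all 1, so H_0 = Z.
  H_1: rank ker ∂_1 − rank ∂_2 = (9 − 6) − 0 = 3, and there is no ∂_2, so H_1 = Z^3.

As a check, the Euler characteristic is 7 − 9 = -2, which agrees with 1 − 3 = -2.

Hence the Betti numbers are b_0 = 1, b_1 = 3.

b_0 = 1, b_1 = 3.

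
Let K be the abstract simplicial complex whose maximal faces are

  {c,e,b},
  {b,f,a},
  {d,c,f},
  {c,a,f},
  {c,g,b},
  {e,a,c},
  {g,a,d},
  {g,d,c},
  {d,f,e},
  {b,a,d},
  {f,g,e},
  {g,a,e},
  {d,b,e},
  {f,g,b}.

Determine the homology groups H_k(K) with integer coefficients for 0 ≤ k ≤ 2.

H_0 = Z,  H_1 = Z^2,  H_2 = Z.

We work with the vertex ordering a < b < c < d < e < f < g. The simplices of K, each written with vertices in increasing order, are:

  0-simplices (7): a, b, c, d, e, f, g
  1-simplices (21): ab, ac, ad, ae, af, ag, bc, bd, be, bf, bg, cd, ce, cf, cg, de, df, dg, ef, eg, fg
  2-simplices (14): abd, abf, ace, acf, adg, aeg, bce, bcg, bde, bfg, cdf, cdg, def, efg

Hence C_0 ≅ Z^7, C_1 ≅ Z^21, C_2 ≅ Z^14.

Boundary ∂_1: C_1 → C_0 maps an edge to its endpoints' difference, ∂[p,q] = q − p.
The resulting 7×21 matrix has rank 6, and its Smith normal form has invariant factors (1,1,1,1,1,1).

Boundary ∂_2: C_2 → C_1 sends each 2-simplex [p,q,r] to [q,r] − [p,r] + [p,q]. For instance
  ∂abd = bd − ad + ab,
  ∂def = ef − df + de.
The 21×14 boundary matrix has rank 13 and Smith normal form diag(1,1,1,1,1,1,1,1,1,1,1,1,1).

From H_k ≅ ker(∂_k) / im(∂_{k+1}) we obtain:

  H_0: rank C_0 − rank ∂_1 = 7 − 6 = 1, and the invariant factors of ∂_1 are all 1, so H_0 = Z.
  H_1: rank ker ∂_1 − rank ∂_2 = (21 − 6) − 13 = 2, and the invariant factors of ∂_2 are all 1, so H_1 = Z^2.
  H_2: rank ker ∂_2 − rank ∂_3 = (14 − 13) − 0 = 1, and there is no ∂_3, so H_2 = Z.

As a check, the Euler characteristic is 7 − 21 + 14 = 0, which agrees with 1 − 2 + 1 = 0.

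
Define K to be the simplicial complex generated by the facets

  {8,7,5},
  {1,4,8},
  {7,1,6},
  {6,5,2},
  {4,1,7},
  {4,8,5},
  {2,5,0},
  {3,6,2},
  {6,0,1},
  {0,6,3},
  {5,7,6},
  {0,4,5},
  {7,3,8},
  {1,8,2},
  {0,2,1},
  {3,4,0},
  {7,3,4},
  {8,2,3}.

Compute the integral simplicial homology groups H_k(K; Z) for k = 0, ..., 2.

H_0 ≅ Z,  H_1 ≅ Z ⊕ Z/2Z,  H_2 = 0.

Order the vertices as 0 < 1 < 2 < 3 < 4 < 5 < 6 < 7 < 8. Listing each simplex with vertices in this order, K has dimension 2 with simplices:

  0-simplices (9): [0], [1], [2], [3], [4], [5], [6], [7], [8]
  1-simplices (27): (27 of them)
  2-simplices (18): [0,1,2], [0,1,6], [0,2,5], [0,3,4], [0,3,6], [0,4,5], [1,2,8], [1,4,7], [1,4,8], [1,6,7], [2,3,6], [2,3,8], [2,5,6], [3,4,7], [3,7,8], [4,5,8], [5,6,7], [5,7,8]

so the chain groups are C_0 ≅ Z^9, C_1 ≅ Z^27, C_2 ≅ Z^18.

Boundary ∂_1: C_1 → C_0 maps an edge to its endpoints' difference, ∂[p,q] = q − p.
As a 9×27 matrix over Z this has rank 8, with invariant factors (1,1,1,1,1,1,1,1).

∂_2: C_2 → C_1 acts by ∂[p,q,r] = [q,r] − [p,r] + [p,q]. For instance
  ∂[5,7,8] = [7,8] − [5,8] + [5,7],
  ∂[0,3,4] = [3,4] − [0,4] + [0,3].
This gives a 27×18 integer matrix of rank 18; reducing to Smith normal form yields diagonal entries (1,1,1,1,1,1,1,1,1,1,1,1,1,1,1,1,1,2).

Now H_k = ker ∂_k / im ∂_{k+1}, so:

  H_0: rank C_0 − rank ∂_1 = 9 − 8 = 1, and the invariant factors of ∂_1 are all 1, so H_0 ≅ Z.
  H_1: rank ker ∂_1 − rank ∂_2 = (27 − 8) − 18 = 1, and ∂_2 has invariant factor 2 > 1, so H_1 ≅ Z ⊕ Z/2Z.
  H_2: rank ker ∂_2 − rank ∂_3 = (18 − 18) − 0 = 0, and there is no ∂_3, so H_2 ≅ 0.

As a check, the Euler characteristic is 9 − 27 + 18 = 0, which agrees with 1 − 1 + 0 = 0.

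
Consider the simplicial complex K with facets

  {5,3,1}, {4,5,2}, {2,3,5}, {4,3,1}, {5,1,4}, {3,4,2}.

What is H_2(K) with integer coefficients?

H_2 ≅ Z.

Fix the vertex order 1 < 2 < 3 < 4 < 5 and write every simplex with vertices in increasing order. Then dim K = 2 and the simplices of K are:

  0-simplices (5): [1], [2], [3], [4], [5]
  1-simplices (9): [1,3], [1,4], [1,5], [2,3], [2,4], [2,5], [3,4], [3,5], [4,5]
  2-simplices (6): [1,3,4], [1,3,5], [1,4,5], [2,3,4], [2,3,5], [2,4,5]

Hence C_0 ≅ Z^5, C_1 ≅ Z^9, C_2 ≅ Z^6.

The boundary map ∂_1: C_1 → C_0 is given by ∂[p,q] = [q] − [p].
As a 5×9 matrix over Z this has rank 4, with invariant factors (1,1,1,1).

The boundary map ∂_2: C_2 → C_1 maps a triangle to the signed sum of its edges. For instance
  ∂[1,4,5] = [4,5] − [1,5] + [1,4],
  ∂[2,3,4] = [3,4] − [2,4] + [2,3].
As a 9×6 matrix over Z this has rank 5, with invariant factors (1,1,1,1,1).

Computing H_k = (kernel of ∂_k) / (image of ∂_{k+1}):

  H_2: rank ker ∂_2 − rank ∂_3 = (6 − 5) − 0 = 1, and there is no ∂_3, so H_2 ≅ Z.

(K is a triangulation of the 2-sphere S^2.)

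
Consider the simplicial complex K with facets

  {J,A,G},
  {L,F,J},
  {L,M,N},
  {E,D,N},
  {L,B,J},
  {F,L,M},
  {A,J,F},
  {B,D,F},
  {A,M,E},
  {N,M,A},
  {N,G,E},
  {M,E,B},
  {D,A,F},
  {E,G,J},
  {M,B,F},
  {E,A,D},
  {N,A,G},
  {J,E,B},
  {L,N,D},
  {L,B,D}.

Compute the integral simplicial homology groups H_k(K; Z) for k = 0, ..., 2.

H_0 ≅ Z,  H_1 ≅ Z ⊕ Z/2Z,  H_2 = 0.

Order the vertices as A < B < D < E < F < G < J < L < M < N. Listing each simplex with vertices in this order, K has dimension 2 with simplices:

  0-simplices (10): A, B, D, E, F, G, J, L, M, N
  1-simplices (30): AD, AE, AF, AG, AJ, AM, AN, BD, BE, BF, BJ, BL, BM, DE, DF, DL, DN, EG, EJ, EM, EN, FJ, FL, FM, GJ, GN, JL, LM, LN, MN
  2-simplices (20): ADE, ADF, AEM, AFJ, AGJ, AGN, AMN, BDF, BDL, BEJ, BEM, BFM, BJL, DEN, DLN, EGJ, EGN, FJL, FLM, LMN

so the chain groups are C_0 ≅ Z^10, C_1 ≅ Z^30, C_2 ≅ Z^20.

Boundary ∂_1: C_1 → C_0 sends each edge [p,q] (with p < q) to q − p. For instance
  ∂FM = M − F.
This gives a 10×30 integer matrix of rank 9; reducing to Smith normal form yields diagonal entries (1,1,1,1,1,1,1,1,1).

∂_2: C_2 → C_1 maps a triangle to the signed sum of its edges. For instance
  ∂FJL = JL − FL + FJ,
  ∂BEM = EM − BM + BE.
The resulting 30×20 matrix has rank 20, and its Smith normal form has invariant factors (1,1,1,1,1,1,1,1,1,1,1,1,1,1,1,1,1,1,1,2).

Reading off H_k = ker ∂_k / im ∂_{k+1}:

  H_0: rank C_0 − rank ∂_1 = 10 − 9 = 1, and the invariant factors of ∂_1 are all 1, so H_0 = Z.
  H_1: rank ker ∂_1 − rank ∂_2 = (30 − 9) − 20 = 1, and ∂_2 has invariant factor 2 > 1, so H_1 = Z ⊕ Z/2Z.
  H_2: rank ker ∂_2 − rank ∂_3 = (20 − 20) − 0 = 0, and there is no ∂_3, so H_2 = 0.

As a check, the Euler characteristic is 10 − 30 + 20 = 0, which agrees with 1 − 1 + 0 = 0.
(K is a triangulation of the Klein bottle.)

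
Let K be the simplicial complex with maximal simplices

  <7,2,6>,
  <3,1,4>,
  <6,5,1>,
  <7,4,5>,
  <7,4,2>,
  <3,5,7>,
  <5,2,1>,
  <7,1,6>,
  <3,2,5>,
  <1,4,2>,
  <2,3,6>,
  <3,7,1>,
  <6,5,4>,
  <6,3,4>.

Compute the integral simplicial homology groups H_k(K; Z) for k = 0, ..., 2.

Take the total order 1 < 2 < 3 < 4 < 5 < 6 < 7 on the vertex set. Then K (dimension 2) consists of the simplices:

  0-simplices (7): [1], [2], [3], [4], [5], [6], [7]
  1-simplices (21): [1,2], [1,3], [1,4], [1,5], [1,6], [1,7], [2,3], [2,4], [2,5], [2,6], [2,7], [3,4], [3,5], [3,6], [3,7], [4,5], [4,6], [4,7], [5,6], [5,7], [6,7]
  2-simplices (14): [1,2,4], [1,2,5], [1,3,4], [1,3,7], [1,5,6], [1,6,7], [2,3,5], [2,3,6], [2,4,7], [2,6,7], [3,4,6], [3,5,7], [4,5,6], [4,5,7]

Hence C_0 ≅ Z^7, C_1 ≅ Z^21, C_2 ≅ Z^14.

∂_1: C_1 → C_0 sends each edge [p,q] (with p < q) to q − p. For instance
  ∂[2,3] = [3] − [2].
This gives a 7×21 integer matrix of rank 6; reducing to Smith normal form yields diagonal entries (1,1,1,1,1,1).

The boundary map ∂_2: C_2 → C_1 sends each 2-simplex [p,q,r] to [q,r] − [p,r] + [p,q]. For instance
  ∂[1,3,7] = [3,7] − [1,7] + [1,3],
  ∂[1,6,7] = [6,7] − [1,7] + [1,6].
The 21×14 boundary matrix has rank 13 and Smith normal form diag(1,1,1,1,1,1,1,1,1,1,1,1,1).

Computing H_k = (kernel of ∂_k) / (image of ∂_{k+1}):

  H_0: rank C_0 − rank ∂_1 = 7 − 6 = 1, and the invariant factors of ∂_1 are all 1, so H_0 = Z.
  H_1: rank ker ∂_1 − rank ∂_2 = (21 − 6) − 13 = 2, and the invariant factors of ∂_2 are all 1, so H_1 = Z^2.
  H_2: rank ker ∂_2 − rank ∂_3 = (14 − 13) − 0 = 1, and there is no ∂_3, so H_2 = Z.

H_0 ≅ Z,  H_1 ≅ Z^2,  H_2 ≅ Z.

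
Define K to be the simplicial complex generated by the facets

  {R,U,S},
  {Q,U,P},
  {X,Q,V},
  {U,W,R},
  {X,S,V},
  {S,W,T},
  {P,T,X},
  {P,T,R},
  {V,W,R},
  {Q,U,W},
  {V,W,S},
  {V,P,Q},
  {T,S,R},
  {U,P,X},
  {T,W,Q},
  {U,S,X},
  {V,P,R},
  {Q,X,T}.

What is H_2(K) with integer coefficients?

H_2 = 0.

Fix the vertex order P < Q < R < S < T < U < V < W < X and write every simplex with vertices in increasing order. Then dim K = 2 and the simplices of K are:

  0-simplices (9): P, Q, R, S, T, U, V, W, X
  1-simplices (27): PQ, PR, PT, PU, PV, PX, QT, QU, QV, QW, QX, RS, RT, RU, RV, RW, ST, SU, SV, SW, SX, TW, TX, UW, UX, VW, VX
  2-simplices (18): PQU, PQV, PRT, PRV, PTX, PUX, QTW, QTX, QUW, QVX, RST, RSU, RUW, RVW, STW, SUX, SVW, SVX

giving chain groups C_0 ≅ Z^9, C_1 ≅ Z^27, C_2 ≅ Z^18.

Boundary ∂_1: C_1 → C_0 maps an edge to its endpoints' difference, ∂[p,q] = q − p. For instance
  ∂ST = T − S.
This gives a 9×27 integer matrix of rank 8; reducing to Smith normal form yields diagonal entries (1,1,1,1,1,1,1,1).

The boundary map ∂_2: C_2 → C_1 acts by ∂[p,q,r] = [q,r] − [p,r] + [p,q]. For instance
  ∂QTW = TW − QW + QT,
  ∂RSU = SU − RU + RS.
This gives a 27×18 integer matrix of rank 18; reducing to Smith normal form yields diagonal entries (1,1,1,1,1,1,1,1,1,1,1,1,1,1,1,1,1,2).

Computing H_k = (kernel of ∂_k) / (image of ∂_{k+1}):

  H_2: rank ker ∂_2 − rank ∂_3 = (18 − 18) − 0 = 0, and there is no ∂_3, so H_2 = 0.

(K is a triangulation of the Klein bottle.)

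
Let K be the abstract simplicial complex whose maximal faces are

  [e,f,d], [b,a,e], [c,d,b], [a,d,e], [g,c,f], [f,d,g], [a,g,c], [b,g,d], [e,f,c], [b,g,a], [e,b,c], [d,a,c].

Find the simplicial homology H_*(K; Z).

K has 7 vertices, 18 edges, 12 triangles.
rank ∂_0 = 0, rank ∂_1 = 6 ⇒ b_0 = 7 − 0 − 6 = 1; all invariant factors of ∂_1 are 1 so no torsion. So H_0 = Z.
rank ∂_1 = 6, rank ∂_2 = 12 ⇒ b_1 = 18 − 6 − 12 = 0; ∂_2 has invariant factor(s) [2] giving torsion. So H_1 = Z/2.
rank ∂_2 = 12, rank ∂_3 = 0 ⇒ b_2 = 12 − 12 − 0 = 0. So H_2 = 0.

H_0 ≅ Z,  H_1 ≅ Z/2,  H_2 = 0.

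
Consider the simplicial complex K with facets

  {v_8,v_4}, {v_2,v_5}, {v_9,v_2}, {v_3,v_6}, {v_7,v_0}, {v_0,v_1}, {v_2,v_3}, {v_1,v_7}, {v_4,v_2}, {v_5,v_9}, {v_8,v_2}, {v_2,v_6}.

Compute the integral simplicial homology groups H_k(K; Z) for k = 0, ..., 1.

Order the vertices as v_0 < v_1 < v_2 < v_3 < v_4 < v_5 < v_6 < v_7 < v_8 < v_9. Listing each simplex with vertices in this order, K has dimension 1 with simplices:

  0-simplices (10): [v_0], [v_1], [v_2], [v_3], [v_4], [v_5], [v_6], [v_7], [v_8], [v_9]
  1-simplices (12): [v_0,v_1], [v_0,v_7], [v_1,v_7], [v_2,v_3], [v_2,v_4], [v_2,v_5], [v_2,v_6], [v_2,v_8], [v_2,v_9], [v_3,v_6], [v_4,v_8], [v_5,v_9]

so the chain groups are C_0 ≅ Z^10, C_1 ≅ Z^12.

The boundary map ∂_1: C_1 → C_0 maps an edge to its endpoints' difference, ∂[p,q] = q − p.
The 10×12 boundary matrix has rank 8 and Smith normal form diag(1,1,1,1,1,1,1,1).

From H_k ≅ ker(∂_k) / im(∂_{k+1}) we obtain:

  H_0: rank C_0 − rank ∂_1 = 10 − 8 = 2, and the invariant factors of ∂_1 are all 1, so H_0 ≅ Z^2.
  H_1: rank ker ∂_1 − rank ∂_2 = (12 − 8) − 0 = 4, and there is no ∂_2, so H_1 ≅ Z^4.

(K is a triangulation of the disjoint union of a wedge of 3 circles and the circle S^1.)

H_0 = Z^2,  H_1 = Z^4.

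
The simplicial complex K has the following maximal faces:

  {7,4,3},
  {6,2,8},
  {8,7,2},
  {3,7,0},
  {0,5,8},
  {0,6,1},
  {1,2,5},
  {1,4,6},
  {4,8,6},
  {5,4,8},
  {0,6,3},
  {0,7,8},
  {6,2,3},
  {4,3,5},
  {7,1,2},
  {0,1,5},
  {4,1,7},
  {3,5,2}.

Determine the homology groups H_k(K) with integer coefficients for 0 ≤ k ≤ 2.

Take the total order 0 < 1 < 2 < 3 < 4 < 5 < 6 < 7 < 8 on the vertex set. Then K (dimension 2) consists of the simplices:

  0-simplices (9): [0], [1], [2], [3], [4], [5], [6], [7], [8]
  1-simplices (27): (27 of them)
  2-simplices (18): [0,1,5], [0,1,6], [0,3,6], [0,3,7], [0,5,8], [0,7,8], [1,2,5], [1,2,7], [1,4,6], [1,4,7], [2,3,5], [2,3,6], [2,6,8], [2,7,8], [3,4,5], [3,4,7], [4,5,8], [4,6,8]

so the chain groups are C_0 ≅ Z^9, C_1 ≅ Z^27, C_2 ≅ Z^18.

The boundary map ∂_1: C_1 → C_0 maps an edge to its endpoints' difference, ∂[p,q] = q − p. For instance
  ∂[1,2] = [2] − [1].
As a 9×27 matrix over Z this has rank 8, with invariant factors (1,1,1,1,1,1,1,1).

∂_2: C_2 → C_1 sends each 2-simplex [p,q,r] to [q,r] − [p,r] + [p,q]. For instance
  ∂[0,1,6] = [1,6] − [0,6] + [0,1],
  ∂[1,2,5] = [2,5] − [1,5] + [1,2].
The 27×18 boundary matrix has rank 17 and Smith normal form diag(1,1,1,1,1,1,1,1,1,1,1,1,1,1,1,1,1).

Now H_k = ker ∂_k / im ∂_{k+1}, so:

  H_0: rank C_0 − rank ∂_1 = 9 − 8 = 1, and the invariant factors of ∂_1 are all 1, so H_0 ≅ Z.
  H_1: rank ker ∂_1 − rank ∂_2 = (27 − 8) − 17 = 2, and the invariant factors of ∂_2 are all 1, so H_1 ≅ Z^2.
  H_2: rank ker ∂_2 − rank ∂_3 = (18 − 17) − 0 = 1, and there is no ∂_3, so H_2 ≅ Z.

(K is a triangulation of the torus T^2.)

H_0 = Z,  H_1 = Z^2,  H_2 = Z.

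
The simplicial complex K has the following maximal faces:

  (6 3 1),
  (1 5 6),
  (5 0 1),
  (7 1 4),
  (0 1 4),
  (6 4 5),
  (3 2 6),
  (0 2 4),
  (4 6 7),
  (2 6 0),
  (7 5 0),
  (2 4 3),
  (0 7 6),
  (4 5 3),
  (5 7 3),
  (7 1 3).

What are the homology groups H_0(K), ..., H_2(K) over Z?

H_0 ≅ Z,  H_1 ≅ Z^2,  H_2 ≅ Z.

Take the total order 0 < 1 < 2 < 3 < 4 < 5 < 6 < 7 on the vertex set. Then K (dimension 2) consists of the simplices:

  0-simplices (8): [0], [1], [2], [3], [4], [5], [6], [7]
  1-simplices (24): (24 of them)
  2-simplices (16): [0,1,4], [0,1,5], [0,2,4], [0,2,6], [0,5,7], [0,6,7], [1,3,6], [1,3,7], [1,4,7], [1,5,6], [2,3,4], [2,3,6], [3,4,5], [3,5,7], [4,5,6], [4,6,7]

giving chain groups C_0 ≅ Z^8, C_1 ≅ Z^24, C_2 ≅ Z^16.

The boundary map ∂_1: C_1 → C_0 maps an edge to its endpoints' difference, ∂[p,q] = q − p. For instance
  ∂[3,4] = [4] − [3].
The resulting 8×24 matrix has rank 7, and its Smith normal form has invariant factors (1,1,1,1,1,1,1).

The boundary map ∂_2: C_2 → C_1 maps a triangle to the signed sum of its edges. For instance
  ∂[0,1,5] = [1,5] − [0,5] + [0,1],
  ∂[4,6,7] = [6,7] − [4,7] + [4,6].
The resulting 24×16 matrix has rank 15, and its Smith normal form has invariant factors (1,1,1,1,1,1,1,1,1,1,1,1,1,1,1).

Computing H_k = (kernel of ∂_k) / (image of ∂_{k+1}):

  H_0: rank C_0 − rank ∂_1 = 8 − 7 = 1, and the invariant factors of ∂_1 are all 1, so H_0 = Z.
  H_1: rank ker ∂_1 − rank ∂_2 = (24 − 7) − 15 = 2, and the invariant factors of ∂_2 are all 1, so H_1 = Z^2.
  H_2: rank ker ∂_2 − rank ∂_3 = (16 − 15) − 0 = 1, and there is no ∂_3, so H_2 = Z.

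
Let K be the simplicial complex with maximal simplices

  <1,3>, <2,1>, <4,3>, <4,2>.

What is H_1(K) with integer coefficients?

We work with the vertex ordering 1 < 2 < 3 < 4. The simplices of K, each written with vertices in increasing order, are:

  0-simplices (4): [1], [2], [3], [4]
  1-simplices (4): [1,2], [1,3], [2,4], [3,4]

so the chain groups are C_0 ≅ Z^4, C_1 ≅ Z^4.

Boundary ∂_1: C_1 → C_0 is given by ∂[p,q] = [q] − [p]. For instance
  ∂[3,4] = [4] − [3].
The resulting 4×4 matrix has rank 3, and its Smith normal form has invariant factors (1,1,1).

From H_k ≅ ker(∂_k) / im(∂_{k+1}) we obtain:

  H_1: rank ker ∂_1 − rank ∂_2 = (4 − 3) − 0 = 1, and there is no ∂_2, so H_1 ≅ Z.

H_1 = Z.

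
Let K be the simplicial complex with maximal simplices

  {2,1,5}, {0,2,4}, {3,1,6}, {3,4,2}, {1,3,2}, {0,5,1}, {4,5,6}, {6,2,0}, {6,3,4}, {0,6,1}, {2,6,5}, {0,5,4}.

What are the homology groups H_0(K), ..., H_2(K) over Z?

H_0 ≅ Z,  H_1 ≅ Z/2,  H_2 = 0.

Order the vertices as 0 < 1 < 2 < 3 < 4 < 5 < 6. Listing each simplex with vertices in this order, K has dimension 2 with simplices:

  0-simplices (7): [0], [1], [2], [3], [4], [5], [6]
  1-simplices (18): [0,1], [0,2], [0,4], [0,5], [0,6], [1,2], [1,3], [1,5], [1,6], [2,3], [2,4], [2,5], [2,6], [3,4], [3,6], [4,5], [4,6], [5,6]
  2-simplices (12): [0,1,5], [0,1,6], [0,2,4], [0,2,6], [0,4,5], [1,2,3], [1,2,5], [1,3,6], [2,3,4], [2,5,6], [3,4,6], [4,5,6]

Hence C_0 ≅ Z^7, C_1 ≅ Z^18, C_2 ≅ Z^12.

Boundary ∂_1: C_1 → C_0 sends each edge [p,q] (with p < q) to q − p.
As a 7×18 matrix over Z this has rank 6, with invariant factors (1,1,1,1,1,1).

Boundary ∂_2: C_2 → C_1 sends each 2-simplex [p,q,r] to [q,r] − [p,r] + [p,q]. For instance
  ∂[0,1,5] = [1,5] − [0,5] + [0,1],
  ∂[0,2,6] = [2,6] − [0,6] + [0,2].
This gives a 18×12 integer matrix of rank 12; reducing to Smith normal form yields diagonal entries (1,1,1,1,1,1,1,1,1,1,1,2).

Computing H_k = (kernel of ∂_k) / (image of ∂_{k+1}):

  H_0: rank C_0 − rank ∂_1 = 7 − 6 = 1, and the invariant factors of ∂_1 are all 1, so H_0 ≅ Z.
  H_1: rank ker ∂_1 − rank ∂_2 = (18 − 6) − 12 = 0, and ∂_2 has invariant factor 2 > 1, so H_1 ≅ Z/2.
  H_2: rank ker ∂_2 − rank ∂_3 = (12 − 12) − 0 = 0, and there is no ∂_3, so H_2 ≅ 0.

As a check, the Euler characteristic is 7 − 18 + 12 = 1, which agrees with 1 − 0 + 0 = 1.
(K is a triangulation of the real projective plane RP^2.)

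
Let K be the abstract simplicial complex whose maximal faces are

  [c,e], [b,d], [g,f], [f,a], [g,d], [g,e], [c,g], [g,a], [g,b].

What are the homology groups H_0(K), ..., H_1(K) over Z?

H_0 ≅ Z,  H_1 ≅ Z^3.

K has 7 vertices, 9 edges.
rank ∂_0 = 0, rank ∂_1 = 6 ⇒ b_0 = 7 − 0 − 6 = 1; all invariant factors of ∂_1 are 1 so no torsion. So H_0 ≅ Z.
rank ∂_1 = 6, rank ∂_2 = 0 ⇒ b_1 = 9 − 6 − 0 = 3. So H_1 ≅ Z^3.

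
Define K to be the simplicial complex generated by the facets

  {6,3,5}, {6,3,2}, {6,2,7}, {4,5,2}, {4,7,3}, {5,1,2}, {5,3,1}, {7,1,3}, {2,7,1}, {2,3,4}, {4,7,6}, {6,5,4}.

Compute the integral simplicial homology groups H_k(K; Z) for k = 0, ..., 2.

Order the vertices as 1 < 2 < 3 < 4 < 5 < 6 < 7. Listing each simplex with vertices in this order, K has dimension 2 with simplices:

  0-simplices (7): [1], [2], [3], [4], [5], [6], [7]
  1-simplices (18): [1,2], [1,3], [1,5], [1,7], [2,3], [2,4], [2,5], [2,6], [2,7], [3,4], [3,5], [3,6], [3,7], [4,5], [4,6], [4,7], [5,6], [6,7]
  2-simplices (12): [1,2,5], [1,2,7], [1,3,5], [1,3,7], [2,3,4], [2,3,6], [2,4,5], [2,6,7], [3,4,7], [3,5,6], [4,5,6], [4,6,7]

giving chain groups C_0 ≅ Z^7, C_1 ≅ Z^18, C_2 ≅ Z^12.

Boundary ∂_1: C_1 → C_0 is given by ∂[p,q] = [q] − [p]. For instance
  ∂[1,3] = [3] − [1].
This gives a 7×18 integer matrix of rank 6; reducing to Smith normal form yields diagonal entries (1,1,1,1,1,1).

∂_2: C_2 → C_1 sends each 2-simplex [p,q,r] to [q,r] − [p,r] + [p,q]. For instance
  ∂[4,6,7] = [6,7] − [4,7] + [4,6],
  ∂[1,2,5] = [2,5] − [1,5] + [1,2].
This gives a 18×12 integer matrix of rank 12; reducing to Smith normal form yields diagonal entries (1,1,1,1,1,1,1,1,1,1,1,2).

Computing H_k = (kernel of ∂_k) / (image of ∂_{k+1}):

  H_0: rank C_0 − rank ∂_1 = 7 − 6 = 1, and the invariant factors of ∂_1 are all 1, so H_0 = Z.
  H_1: rank ker ∂_1 − rank ∂_2 = (18 − 6) − 12 = 0, and ∂_2 has invariant factor 2 > 1, so H_1 = Z/2.
  H_2: rank ker ∂_2 − rank ∂_3 = (12 − 12) − 0 = 0, and there is no ∂_3, so H_2 = 0.

H_0 ≅ Z,  H_1 ≅ Z/2,  H_2 = 0.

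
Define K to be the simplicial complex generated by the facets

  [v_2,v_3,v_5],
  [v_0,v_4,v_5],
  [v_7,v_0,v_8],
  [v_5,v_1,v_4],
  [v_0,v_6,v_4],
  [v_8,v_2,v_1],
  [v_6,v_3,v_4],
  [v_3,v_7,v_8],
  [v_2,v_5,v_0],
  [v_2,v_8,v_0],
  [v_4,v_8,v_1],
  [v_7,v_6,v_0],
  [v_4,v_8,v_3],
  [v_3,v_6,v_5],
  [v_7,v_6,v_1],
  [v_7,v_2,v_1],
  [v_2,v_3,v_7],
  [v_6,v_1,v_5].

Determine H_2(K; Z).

H_2 = 0.

K has 9 vertices, 27 edges, 18 triangles.
rank ∂_2 = 18, rank ∂_3 = 0 ⇒ b_2 = 18 − 18 − 0 = 0. So H_2 = 0.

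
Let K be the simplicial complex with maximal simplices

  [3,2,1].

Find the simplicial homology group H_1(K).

We work with the vertex ordering 1 < 2 < 3. The simplices of K, each written with vertices in increasing order, are:

  0-simplices (3): [1], [2], [3]
  1-simplices (3): [1,2], [1,3], [2,3]
  2-simplices (1): [1,2,3]

Hence C_0 ≅ Z^3, C_1 ≅ Z^3, C_2 ≅ Z^1.

The boundary map ∂_1: C_1 → C_0 sends each edge [p,q] (with p < q) to q − p. For instance
  ∂[2,3] = [3] − [2].
This gives a 3×3 integer matrix of rank 2; reducing to Smith normal form yields diagonal entries (1,1).

∂_2: C_2 → C_1 acts by ∂[p,q,r] = [q,r] − [p,r] + [p,q]. For instance
  ∂[1,2,3] = [2,3] − [1,3] + [1,2].
As a 3×1 matrix over Z this has rank 1, with invariant factors (1).

Computing H_k = (kernel of ∂_k) / (image of ∂_{k+1}):

  H_1: rank ker ∂_1 − rank ∂_2 = (3 − 2) − 1 = 0, and the invariant factors of ∂_2 are all 1, so H_1 = 0.

(K is a triangulation of the 2-simplex.)

H_1 = 0.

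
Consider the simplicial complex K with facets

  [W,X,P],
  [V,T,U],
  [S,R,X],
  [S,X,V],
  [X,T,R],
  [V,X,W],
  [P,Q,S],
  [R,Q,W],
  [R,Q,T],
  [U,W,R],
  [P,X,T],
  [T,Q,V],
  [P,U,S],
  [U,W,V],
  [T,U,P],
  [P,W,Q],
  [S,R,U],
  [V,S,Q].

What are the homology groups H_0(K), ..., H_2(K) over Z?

Fix the vertex order P < Q < R < S < T < U < V < W < X and write every simplex with vertices in increasing order. Then dim K = 2 and the simplices of K are:

  0-simplices (9): P, Q, R, S, T, U, V, W, X
  1-simplices (27): PQ, PS, PT, PU, PW, PX, QR, QS, QT, QV, QW, RS, RT, RU, RW, RX, SU, SV, SX, TU, TV, TX, UV, UW, VW, VX, WX
  2-simplices (18): PQS, PQW, PSU, PTU, PTX, PWX, QRT, QRW, QSV, QTV, RSU, RSX, RTX, RUW, SVX, TUV, UVW, VWX

Hence C_0 ≅ Z^9, C_1 ≅ Z^27, C_2 ≅ Z^18.

The boundary map ∂_1: C_1 → C_0 sends each edge [p,q] (with p < q) to q − p. For instance
  ∂UW = W − U.
As a 9×27 matrix over Z this has rank 8, with invariant factors (1,1,1,1,1,1,1,1).

∂_2: C_2 → C_1 acts by ∂[p,q,r] = [q,r] − [p,r] + [p,q]. For instance
  ∂QRT = RT − QT + QR,
  ∂SVX = VX − SX + SV.
The 27×18 boundary matrix has rank 17 and Smith normal form diag(1,1,1,1,1,1,1,1,1,1,1,1,1,1,1,1,1).

Now H_k = ker ∂_k / im ∂_{k+1}, so:

  H_0: rank C_0 − rank ∂_1 = 9 − 8 = 1, and the invariant factors of ∂_1 are all 1, so H_0 = Z.
  H_1: rank ker ∂_1 − rank ∂_2 = (27 − 8) − 17 = 2, and the invariant factors of ∂_2 are all 1, so H_1 = Z^2.
  H_2: rank ker ∂_2 − rank ∂_3 = (18 − 17) − 0 = 1, and there is no ∂_3, so H_2 = Z.

As a check, the Euler characteristic is 9 − 27 + 18 = 0, which agrees with 1 − 2 + 1 = 0.

H_0 ≅ Z,  H_1 ≅ Z^2,  H_2 ≅ Z.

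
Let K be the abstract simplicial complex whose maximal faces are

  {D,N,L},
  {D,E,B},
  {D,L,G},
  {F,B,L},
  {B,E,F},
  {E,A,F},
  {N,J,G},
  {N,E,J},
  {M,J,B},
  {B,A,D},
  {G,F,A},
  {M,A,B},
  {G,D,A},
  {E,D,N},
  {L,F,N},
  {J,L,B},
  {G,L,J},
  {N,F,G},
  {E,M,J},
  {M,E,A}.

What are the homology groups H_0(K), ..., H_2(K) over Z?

K has 10 vertices, 30 edges, 20 triangles.
rank ∂_0 = 0, rank ∂_1 = 9 ⇒ b_0 = 10 − 0 − 9 = 1; all invariant factors of ∂_1 are 1 so no torsion. So H_0 = Z.
rank ∂_1 = 9, rank ∂_2 = 20 ⇒ b_1 = 30 − 9 − 20 = 1; ∂_2 has invariant factor(s) [2] giving torsion. So H_1 = Z ⊕ Z_2.
rank ∂_2 = 20, rank ∂_3 = 0 ⇒ b_2 = 20 − 20 − 0 = 0. So H_2 = 0.

H_0 ≅ Z,  H_1 ≅ Z ⊕ Z_2,  H_2 = 0.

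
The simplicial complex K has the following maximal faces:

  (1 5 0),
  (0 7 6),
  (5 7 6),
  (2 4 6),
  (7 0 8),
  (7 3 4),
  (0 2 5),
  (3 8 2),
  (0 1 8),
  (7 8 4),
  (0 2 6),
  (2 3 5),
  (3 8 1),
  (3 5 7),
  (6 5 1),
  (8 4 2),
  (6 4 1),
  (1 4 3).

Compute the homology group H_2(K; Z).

H_2 ≅ 0.

K has 9 vertices, 27 edges, 18 triangles.
rank ∂_2 = 18, rank ∂_3 = 0 ⇒ b_2 = 18 − 18 − 0 = 0. So H_2 ≅ 0.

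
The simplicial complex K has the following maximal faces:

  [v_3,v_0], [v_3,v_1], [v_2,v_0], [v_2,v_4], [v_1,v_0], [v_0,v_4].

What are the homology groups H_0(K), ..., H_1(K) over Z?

H_0 = Z,  H_1 = Z^2.

We work with the vertex ordering v_0 < v_1 < v_2 < v_3 < v_4. The simplices of K, each written with vertices in increasing order, are:

  0-simplices (5): [v_0], [v_1], [v_2], [v_3], [v_4]
  1-simplices (6): [v_0,v_1], [v_0,v_2], [v_0,v_3], [v_0,v_4], [v_1,v_3], [v_2,v_4]

Hence C_0 ≅ Z^5, C_1 ≅ Z^6.

∂_1: C_1 → C_0 maps an edge to its endpoints' difference, ∂[p,q] = q − p.
As a 5×6 matrix over Z this has rank 4, with invariant factors (1,1,1,1).

Reading off H_k = ker ∂_k / im ∂_{k+1}:

  H_0: rank C_0 − rank ∂_1 = 5 − 4 = 1, and the invariant factors of ∂_1 are all 1, so H_0 ≅ Z.
  H_1: rank ker ∂_1 − rank ∂_2 = (6 − 4) − 0 = 2, and there is no ∂_2, so H_1 ≅ Z^2.

As a check, the Euler characteristic is 5 − 6 = -1, which agrees with 1 − 2 = -1.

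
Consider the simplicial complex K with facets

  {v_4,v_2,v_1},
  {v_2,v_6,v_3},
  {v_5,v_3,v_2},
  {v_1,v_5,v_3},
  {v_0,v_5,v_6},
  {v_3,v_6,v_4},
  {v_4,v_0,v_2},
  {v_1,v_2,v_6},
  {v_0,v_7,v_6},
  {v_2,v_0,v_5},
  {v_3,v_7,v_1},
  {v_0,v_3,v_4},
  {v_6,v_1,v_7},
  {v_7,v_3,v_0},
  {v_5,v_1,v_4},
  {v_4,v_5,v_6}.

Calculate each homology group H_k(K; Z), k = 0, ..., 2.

H_0 = Z,  H_1 = Z^2,  H_2 = Z.

We work with the vertex ordering v_0 < v_1 < v_2 < v_3 < v_4 < v_5 < v_6 < v_7. The simplices of K, each written with vertices in increasing order, are:

  0-simplices (8): [v_0], [v_1], [v_2], [v_3], [v_4], [v_5], [v_6], [v_7]
  1-simplices (24): (24 of them)
  2-simplices (16): (16 of them)

giving chain groups C_0 ≅ Z^8, C_1 ≅ Z^24, C_2 ≅ Z^16.

∂_1: C_1 → C_0 is given by ∂[p,q] = [q] − [p]. For instance
  ∂[v_2,v_3] = [v_3] − [v_2].
This gives a 8×24 integer matrix of rank 7; reducing to Smith normal form yields diagonal entries (1,1,1,1,1,1,1).

The boundary map ∂_2: C_2 → C_1 acts by ∂[p,q,r] = [q,r] − [p,r] + [p,q]. For instance
  ∂[v_1,v_3,v_5] = [v_3,v_5] − [v_1,v_5] + [v_1,v_3],
  ∂[v_0,v_6,v_7] = [v_6,v_7] − [v_0,v_7] + [v_0,v_6].
The resulting 24×16 matrix has rank 15, and its Smith normal form has invariant factors (1,1,1,1,1,1,1,1,1,1,1,1,1,1,1).

Reading off H_k = ker ∂_k / im ∂_{k+1}:

  H_0: rank C_0 − rank ∂_1 = 8 − 7 = 1, and the invariant factors of ∂_1 are all 1, so H_0 ≅ Z.
  H_1: rank ker ∂_1 − rank ∂_2 = (24 − 7) − 15 = 2, and the invariant factors of ∂_2 are all 1, so H_1 ≅ Z^2.
  H_2: rank ker ∂_2 − rank ∂_3 = (16 − 15) − 0 = 1, and there is no ∂_3, so H_2 ≅ Z.

(K is a triangulation of the torus T^2.)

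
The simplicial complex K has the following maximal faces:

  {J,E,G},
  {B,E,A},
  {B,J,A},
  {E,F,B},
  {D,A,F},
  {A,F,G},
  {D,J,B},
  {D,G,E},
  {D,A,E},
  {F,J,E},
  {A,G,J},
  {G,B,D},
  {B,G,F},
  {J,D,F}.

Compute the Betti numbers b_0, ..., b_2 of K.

b_0 = 1, b_1 = 2, b_2 = 1.

Order the vertices as A < B < D < E < F < G < J. Listing each simplex with vertices in this order, K has dimension 2 with simplices:

  0-simplices (7): A, B, D, E, F, G, J
  1-simplices (21): AB, AD, AE, AF, AG, AJ, BD, BE, BF, BG, BJ, DE, DF, DG, DJ, EF, EG, EJ, FG, FJ, GJ
  2-simplices (14): ABE, ABJ, ADE, ADF, AFG, AGJ, BDG, BDJ, BEF, BFG, DEG, DFJ, EFJ, EGJ

so the chain groups are C_0 ≅ Z^7, C_1 ≅ Z^21, C_2 ≅ Z^14.

∂_1: C_1 → C_0 is given by ∂[p,q] = [q] − [p]. For instance
  ∂BF = F − B.
As a 7×21 matrix over Z this has rank 6, with invariant factors (1,1,1,1,1,1).

The boundary map ∂_2: C_2 → C_1 sends each 2-simplex [p,q,r] to [q,r] − [p,r] + [p,q]. For instance
  ∂BDG = DG − BG + BD,
  ∂ADF = DF − AF + AD.
This gives a 21×14 integer matrix of rank 13; reducing to Smith normal form yields diagonal entries (1,1,1,1,1,1,1,1,1,1,1,1,1).

Computing H_k = (kernel of ∂_k) / (image of ∂_{k+1}):

  H_0: rank C_0 − rank ∂_1 = 7 − 6 = 1, and the invariant factors of ∂_1 are all 1, so H_0 = Z.
  H_1: rank ker ∂_1 − rank ∂_2 = (21 − 6) − 13 = 2, and the invariant factors of ∂_2 are all 1, so H_1 = Z^2.
  H_2: rank ker ∂_2 − rank ∂_3 = (14 − 13) − 0 = 1, and there is no ∂_3, so H_2 = Z.

Hence the Betti numbers are b_0 = 1, b_1 = 2, b_2 = 1.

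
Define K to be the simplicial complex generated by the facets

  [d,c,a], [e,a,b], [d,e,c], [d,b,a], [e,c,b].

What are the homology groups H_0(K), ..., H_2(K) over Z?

We work with the vertex ordering a < b < c < d < e. The simplices of K, each written with vertices in increasing order, are:

  0-simplices (5): a, b, c, d, e
  1-simplices (10): ab, ac, ad, ae, bc, bd, be, cd, ce, de
  2-simplices (5): abd, abe, acd, bce, cde

Hence C_0 ≅ Z^5, C_1 ≅ Z^10, C_2 ≅ Z^5.

Boundary ∂_1: C_1 → C_0 maps an edge to its endpoints' difference, ∂[p,q] = q − p.
The resulting 5×10 matrix has rank 4, and its Smith normal form has invariant factors (1,1,1,1).

Boundary ∂_2: C_2 → C_1 acts by ∂[p,q,r] = [q,r] − [p,r] + [p,q]. For instance
  ∂cde = de − ce + cd,
  ∂abd = bd − ad + ab.
The resulting 10×5 matrix has rank 5, and its Smith normal form has invariant factors (1,1,1,1,1).

Now H_k = ker ∂_k / im ∂_{k+1}, so:

  H_0: rank C_0 − rank ∂_1 = 5 − 4 = 1, and the invariant factors of ∂_1 are all 1, so H_0 = Z.
  H_1: rank ker ∂_1 − rank ∂_2 = (10 − 4) − 5 = 1, and the invariant factors of ∂_2 are all 1, so H_1 = Z.
  H_2: rank ker ∂_2 − rank ∂_3 = (5 − 5) − 0 = 0, and there is no ∂_3, so H_2 = 0.

H_0 ≅ Z,  H_1 ≅ Z,  H_2 = 0.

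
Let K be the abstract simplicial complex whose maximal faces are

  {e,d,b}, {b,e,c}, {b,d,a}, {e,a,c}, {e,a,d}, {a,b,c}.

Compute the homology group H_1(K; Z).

H_1 = 0.

We work with the vertex ordering a < b < c < d < e. The simplices of K, each written with vertices in increasing order, are:

  0-simplices (5): a, b, c, d, e
  1-simplices (9): ab, ac, ad, ae, bc, bd, be, ce, de
  2-simplices (6): abc, abd, ace, ade, bce, bde

giving chain groups C_0 ≅ Z^5, C_1 ≅ Z^9, C_2 ≅ Z^6.

∂_1: C_1 → C_0 is given by ∂[p,q] = [q] − [p]. For instance
  ∂be = e − b.
The resulting 5×9 matrix has rank 4, and its Smith normal form has invariant factors (1,1,1,1).

Boundary ∂_2: C_2 → C_1 maps a triangle to the signed sum of its edges. For instance
  ∂ade = de − ae + ad,
  ∂abd = bd − ad + ab.
As a 9×6 matrix over Z this has rank 5, with invariant factors (1,1,1,1,1).

Computing H_k = (kernel of ∂_k) / (image of ∂_{k+1}):

  H_1: rank ker ∂_1 − rank ∂_2 = (9 − 4) − 5 = 0, and the invariant factors of ∂_2 are all 1, so H_1 ≅ 0.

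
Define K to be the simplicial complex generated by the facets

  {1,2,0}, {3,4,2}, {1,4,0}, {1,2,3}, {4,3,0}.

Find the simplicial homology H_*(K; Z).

H_0 ≅ Z,  H_1 ≅ Z,  H_2 = 0.

Order the vertices as 0 < 1 < 2 < 3 < 4. Listing each simplex with vertices in this order, K has dimension 2 with simplices:

  0-simplices (5): [0], [1], [2], [3], [4]
  1-simplices (10): [0,1], [0,2], [0,3], [0,4], [1,2], [1,3], [1,4], [2,3], [2,4], [3,4]
  2-simplices (5): [0,1,2], [0,1,4], [0,3,4], [1,2,3], [2,3,4]

Hence C_0 ≅ Z^5, C_1 ≅ Z^10, C_2 ≅ Z^5.

Boundary ∂_1: C_1 → C_0 sends each edge [p,q] (with p < q) to q − p. For instance
  ∂[1,3] = [3] − [1].
As a 5×10 matrix over Z this has rank 4, with invariant factors (1,1,1,1).

Boundary ∂_2: C_2 → C_1 maps a triangle to the signed sum of its edges. For instance
  ∂[0,1,2] = [1,2] − [0,2] + [0,1],
  ∂[2,3,4] = [3,4] − [2,4] + [2,3].
This gives a 10×5 integer matrix of rank 5; reducing to Smith normal form yields diagonal entries (1,1,1,1,1).

Now H_k = ker ∂_k / im ∂_{k+1}, so:

  H_0: rank C_0 − rank ∂_1 = 5 − 4 = 1, and the invariant factors of ∂_1 are all 1, so H_0 ≅ Z.
  H_1: rank ker ∂_1 − rank ∂_2 = (10 − 4) − 5 = 1, and the invariant factors of ∂_2 are all 1, so H_1 ≅ Z.
  H_2: rank ker ∂_2 − rank ∂_3 = (5 − 5) − 0 = 0, and there is no ∂_3, so H_2 ≅ 0.

(K is a triangulation of the Möbius band.)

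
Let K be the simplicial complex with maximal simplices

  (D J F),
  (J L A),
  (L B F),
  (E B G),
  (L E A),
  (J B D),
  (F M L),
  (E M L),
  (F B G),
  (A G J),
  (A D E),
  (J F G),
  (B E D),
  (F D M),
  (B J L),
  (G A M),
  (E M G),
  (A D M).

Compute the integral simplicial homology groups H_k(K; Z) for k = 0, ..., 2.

H_0 = Z,  H_1 = Z × Z/2,  H_2 = 0.

Order the vertices as A < B < D < E < F < G < J < L < M. Listing each simplex with vertices in this order, K has dimension 2 with simplices:

  0-simplices (9): A, B, D, E, F, G, J, L, M
  1-simplices (27): AD, AE, AG, AJ, AL, AM, BD, BE, BF, BG, BJ, BL, DE, DF, DJ, DM, EG, EL, EM, FG, FJ, FL, FM, GJ, GM, JL, LM
  2-simplices (18): ADE, ADM, AEL, AGJ, AGM, AJL, BDE, BDJ, BEG, BFG, BFL, BJL, DFJ, DFM, EGM, ELM, FGJ, FLM

giving chain groups C_0 ≅ Z^9, C_1 ≅ Z^27, C_2 ≅ Z^18.

The boundary map ∂_1: C_1 → C_0 sends each edge [p,q] (with p < q) to q − p. For instance
  ∂EG = G − E.
This gives a 9×27 integer matrix of rank 8; reducing to Smith normal form yields diagonal entries (1,1,1,1,1,1,1,1).

The boundary map ∂_2: C_2 → C_1 maps a triangle to the signed sum of its edges. For instance
  ∂BDE = DE − BE + BD,
  ∂DFJ = FJ − DJ + DF.
The 27×18 boundary matrix has rank 18 and Smith normal form diag(1,1,1,1,1,1,1,1,1,1,1,1,1,1,1,1,1,2).

From H_k ≅ ker(∂_k) / im(∂_{k+1}) we obtain:

  H_0: rank C_0 − rank ∂_1 = 9 − 8 = 1, and the invariant factors of ∂_1 are all 1, so H_0 ≅ Z.
  H_1: rank ker ∂_1 − rank ∂_2 = (27 − 8) − 18 = 1, and ∂_2 has invariant factor 2 > 1, so H_1 ≅ Z × Z/2.
  H_2: rank ker ∂_2 − rank ∂_3 = (18 − 18) − 0 = 0, and there is no ∂_3, so H_2 ≅ 0.

As a check, the Euler characteristic is 9 − 27 + 18 = 0, which agrees with 1 − 1 + 0 = 0.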